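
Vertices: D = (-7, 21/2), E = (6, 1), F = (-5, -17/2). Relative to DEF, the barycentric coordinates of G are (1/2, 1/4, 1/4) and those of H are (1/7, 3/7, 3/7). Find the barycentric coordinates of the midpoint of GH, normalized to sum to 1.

Since both coordinate triples sum to 1, the midpoint's barycentrics are the componentwise average.
(1/2+1/7)/2 = 9/28; similarly 19/56 and 19/56.

(9/28, 19/56, 19/56)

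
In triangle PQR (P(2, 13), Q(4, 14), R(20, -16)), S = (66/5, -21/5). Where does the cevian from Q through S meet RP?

(31/2, -35/4)

Barycentric coordinates of S with respect to PQR: (1/5, 1/5, 3/5).
On side RP the Q-coordinate is zero; dropping S's Q-weight 1/5 and renormalizing the remaining 3/5 : 1/5 gives weights 3/4, 1/4 on R, P.
T = (3/4)·(20, -16) + (1/4)·(2, 13) = (31/2, -35/4).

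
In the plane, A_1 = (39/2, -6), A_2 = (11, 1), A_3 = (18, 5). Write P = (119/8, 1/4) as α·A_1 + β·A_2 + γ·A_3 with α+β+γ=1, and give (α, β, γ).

(1/4, 1/2, 1/4)

Signed area of the reference triangle: [A_1A_2A_3] = ½·((39/2)·(1−5) + 11·(5−(-6)) + 18·(-6−1)) = ½·(-78 + 121 − 126) = -83/2.
[PA_2A_3] = ½·((119/8)·(1−5) + 11·(5−(1/4)) + 18·(1/4−1)) = ½·(-119/2 + 209/4 − 27/2) = -83/8, so the A_1-coordinate is (-83/8)/(-83/2) = 1/4.
[A_1PA_3] = ½·((39/2)·(1/4−5) + (119/8)·(5−(-6)) + 18·(-6−(1/4))) = ½·(-741/8 + 1309/8 − 225/2) = -83/4, so the A_2-coordinate is 1/2.
[A_1A_2P] = ½·((39/2)·(1−(1/4)) + 11·(1/4−(-6)) + (119/8)·(-6−1)) = ½·(117/8 + 275/4 − 833/8) = -83/8, so the A_3-coordinate is 1/4.
Check: 1/4 + 1/2 + 1/4 = 1.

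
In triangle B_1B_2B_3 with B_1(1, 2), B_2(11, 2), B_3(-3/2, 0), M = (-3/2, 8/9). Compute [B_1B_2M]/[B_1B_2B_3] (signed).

[B_1B_2B_3] = ½·(1·(2−0) + 11·(0−2) + (-3/2)·(2−2)) = ½·(2 − 22 + 0) = -10.
[B_1B_2M] = ½·(1·(2−(8/9)) + 11·(8/9−2) + (-3/2)·(2−2)) = ½·(10/9 − 110/9 + 0) = -50/9, so the ratio is (-50/9)/(-10) = 5/9.

5/9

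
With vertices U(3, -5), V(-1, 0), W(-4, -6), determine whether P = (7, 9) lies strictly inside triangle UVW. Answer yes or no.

Barycentric coordinates of P: (7/13, 94/39, -76/39).
The three coordinates are positive, positive, negative; a point is interior exactly when all three are positive.

no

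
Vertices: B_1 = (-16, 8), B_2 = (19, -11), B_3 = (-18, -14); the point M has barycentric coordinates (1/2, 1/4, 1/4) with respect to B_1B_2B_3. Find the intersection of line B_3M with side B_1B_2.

Line B_3M meets B_1B_2 where the B_3-coordinate vanishes; zeroing M's B_3-weight and renormalizing leaves B_1, B_2-weights 1/2 : 1/4 → (2/3, 1/3).
So N = (2/3)·B_1 + (1/3)·B_2 = (-13/3, 5/3).

(-13/3, 5/3)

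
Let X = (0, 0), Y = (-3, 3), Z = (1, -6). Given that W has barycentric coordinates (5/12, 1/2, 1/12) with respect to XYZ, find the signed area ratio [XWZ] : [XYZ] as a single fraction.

The signed ratio [XWZ]/[XYZ] equals the barycentric coordinate of W at vertex Y, which is 1/2.

1/2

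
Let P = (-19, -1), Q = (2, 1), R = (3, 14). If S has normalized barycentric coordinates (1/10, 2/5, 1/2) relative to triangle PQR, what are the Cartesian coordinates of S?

S = (1/10)·P + (2/5)·Q + (1/2)·R.
x-coordinate: (1/10)·(-19) + (2/5)·2 + (1/2)·3 = 2/5.
y-coordinate: (1/10)·(-1) + (2/5)·1 + (1/2)·14 = 73/10.

(2/5, 73/10)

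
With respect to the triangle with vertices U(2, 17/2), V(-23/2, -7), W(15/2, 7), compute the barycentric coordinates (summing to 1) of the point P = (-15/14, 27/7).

Signed area of the reference triangle: [UVW] = ½·(2·(-7−7) + (-23/2)·(7−(17/2)) + (15/2)·(17/2−(-7))) = ½·(-28 + 69/4 + 465/4) = 211/4.
[PVW] = ½·((-15/14)·(-7−7) + (-23/2)·(7−(27/7)) + (15/2)·(27/7−(-7))) = ½·(15 − 253/7 + 570/7) = 211/7, so the U-coordinate is (211/7)/(211/4) = 4/7.
[UPW] = ½·(2·(27/7−7) + (-15/14)·(7−(17/2)) + (15/2)·(17/2−(27/7))) = ½·(-44/7 + 45/28 + 975/28) = 211/14, so the V-coordinate is 2/7.
[UVP] = ½·(2·(-7−(27/7)) + (-23/2)·(27/7−(17/2)) + (-15/14)·(17/2−(-7))) = ½·(-152/7 + 1495/28 − 465/28) = 211/28, so the W-coordinate is 1/7.
Check: 4/7 + 2/7 + 1/7 = 1.

(4/7, 2/7, 1/7)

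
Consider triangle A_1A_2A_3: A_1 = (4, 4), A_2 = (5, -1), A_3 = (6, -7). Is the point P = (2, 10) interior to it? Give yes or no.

no

Barycentric coordinates of P: (7, -10, 4).
The three coordinates are positive, negative, positive; a point is interior exactly when all three are positive.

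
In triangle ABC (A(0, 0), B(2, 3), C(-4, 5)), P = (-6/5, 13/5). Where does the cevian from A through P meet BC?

Barycentric coordinates of P with respect to ABC: (2/5, 1/5, 2/5).
On side BC the A-coordinate is zero; dropping P's A-weight 2/5 and renormalizing the remaining 1/5 : 2/5 gives weights 1/3, 2/3 on B, C.
Q = (1/3)·(2, 3) + (2/3)·(-4, 5) = (-2, 13/3).

(-2, 13/3)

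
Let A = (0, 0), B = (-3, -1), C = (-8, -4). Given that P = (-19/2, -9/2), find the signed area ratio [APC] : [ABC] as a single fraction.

[ABC] = ½·(0·(-1−(-4)) + (-3)·(-4−0) + (-8)·(0−(-1))) = ½·(0 + 12 − 8) = 2.
[APC] = ½·(0·(-9/2−(-4)) + (-19/2)·(-4−0) + (-8)·(0−(-9/2))) = ½·(0 + 38 − 36) = 1, so the ratio is 1/2 = 1/2.

1/2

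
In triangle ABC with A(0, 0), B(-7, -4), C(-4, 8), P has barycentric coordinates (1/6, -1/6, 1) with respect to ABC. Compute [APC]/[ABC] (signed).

The signed ratio [APC]/[ABC] equals the barycentric coordinate of P at vertex B, which is -1/6.

-1/6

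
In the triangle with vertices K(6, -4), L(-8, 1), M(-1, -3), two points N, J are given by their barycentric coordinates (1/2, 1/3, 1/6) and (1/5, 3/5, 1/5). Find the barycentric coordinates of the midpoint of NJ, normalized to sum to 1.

(7/20, 7/15, 11/60)

Since both coordinate triples sum to 1, the midpoint's barycentrics are the componentwise average.
(1/2+1/5)/2 = 7/20; similarly 7/15 and 11/60.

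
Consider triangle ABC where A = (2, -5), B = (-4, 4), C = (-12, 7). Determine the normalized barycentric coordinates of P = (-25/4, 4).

Signed area of the reference triangle: [ABC] = ½·(2·(4−7) + (-4)·(7−(-5)) + (-12)·(-5−4)) = ½·(-6 − 48 + 108) = 27.
[PBC] = ½·((-25/4)·(4−7) + (-4)·(7−4) + (-12)·(4−4)) = ½·(75/4 − 12 + 0) = 27/8, so the A-coordinate is (27/8)/27 = 1/8.
[APC] = ½·(2·(4−7) + (-25/4)·(7−(-5)) + (-12)·(-5−4)) = ½·(-6 − 75 + 108) = 27/2, so the B-coordinate is 1/2.
[ABP] = ½·(2·(4−4) + (-4)·(4−(-5)) + (-25/4)·(-5−4)) = ½·(0 − 36 + 225/4) = 81/8, so the C-coordinate is 3/8.

(1/8, 1/2, 3/8)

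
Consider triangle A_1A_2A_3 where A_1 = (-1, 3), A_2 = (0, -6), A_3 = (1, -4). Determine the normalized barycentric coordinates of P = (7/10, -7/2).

(1/10, 1/10, 4/5)

Signed area of the reference triangle: [A_1A_2A_3] = ½·((-1)·(-6−(-4)) + 0·(-4−3) + 1·(3−(-6))) = ½·(2 + 0 + 9) = 11/2.
[PA_2A_3] = ½·((7/10)·(-6−(-4)) + 0·(-4−(-7/2)) + 1·(-7/2−(-6))) = ½·(-7/5 + 0 + 5/2) = 11/20, so the A_1-coordinate is (11/20)/(11/2) = 1/10.
[A_1PA_3] = ½·((-1)·(-7/2−(-4)) + (7/10)·(-4−3) + 1·(3−(-7/2))) = ½·(-1/2 − 49/10 + 13/2) = 11/20, so the A_2-coordinate is 1/10.
[A_1A_2P] = ½·((-1)·(-6−(-7/2)) + 0·(-7/2−3) + (7/10)·(3−(-6))) = ½·(5/2 + 0 + 63/10) = 22/5, so the A_3-coordinate is 4/5.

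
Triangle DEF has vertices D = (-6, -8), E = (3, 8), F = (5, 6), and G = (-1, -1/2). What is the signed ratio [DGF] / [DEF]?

1/4

[DEF] = ½·((-6)·(8−6) + 3·(6−(-8)) + 5·(-8−8)) = ½·(-12 + 42 − 80) = -25.
[DGF] = ½·((-6)·(-1/2−6) + (-1)·(6−(-8)) + 5·(-8−(-1/2))) = ½·(39 − 14 − 75/2) = -25/4, so the ratio is (-25/4)/(-25) = 1/4.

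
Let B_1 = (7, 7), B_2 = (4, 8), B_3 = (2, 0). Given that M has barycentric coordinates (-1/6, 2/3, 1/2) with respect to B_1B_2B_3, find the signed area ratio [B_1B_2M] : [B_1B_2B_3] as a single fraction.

The signed ratio [B_1B_2M]/[B_1B_2B_3] equals the barycentric coordinate of M at vertex B_3, which is 1/2.

1/2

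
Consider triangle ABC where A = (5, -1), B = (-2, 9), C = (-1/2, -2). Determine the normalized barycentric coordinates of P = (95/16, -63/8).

(1, -5/8, 5/8)

Signed area of the reference triangle: [ABC] = ½·(5·(9−(-2)) + (-2)·(-2−(-1)) + (-1/2)·(-1−9)) = ½·(55 + 2 + 5) = 31.
[PBC] = ½·((95/16)·(9−(-2)) + (-2)·(-2−(-63/8)) + (-1/2)·(-63/8−9)) = ½·(1045/16 − 47/4 + 135/16) = 31, so the A-coordinate is 31/31 = 1.
[APC] = ½·(5·(-63/8−(-2)) + (95/16)·(-2−(-1)) + (-1/2)·(-1−(-63/8))) = ½·(-235/8 − 95/16 − 55/16) = -155/8, so the B-coordinate is -5/8.
[ABP] = ½·(5·(9−(-63/8)) + (-2)·(-63/8−(-1)) + (95/16)·(-1−9)) = ½·(675/8 + 55/4 − 475/8) = 155/8, so the C-coordinate is 5/8.
Check: 1 − 5/8 + 5/8 = 1.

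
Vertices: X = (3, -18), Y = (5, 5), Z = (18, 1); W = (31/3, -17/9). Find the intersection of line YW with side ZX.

Barycentric coordinates of W with respect to XYZ: (2/9, 1/3, 4/9).
On side ZX the Y-coordinate is zero; dropping W's Y-weight 1/3 and renormalizing the remaining 4/9 : 2/9 gives weights 2/3, 1/3 on Z, X.
V = (2/3)·(18, 1) + (1/3)·(3, -18) = (13, -16/3).

(13, -16/3)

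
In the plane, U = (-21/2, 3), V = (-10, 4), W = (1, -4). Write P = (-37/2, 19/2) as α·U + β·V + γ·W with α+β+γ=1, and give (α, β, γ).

(1/2, 5/4, -3/4)

Signed area of the reference triangle: [UVW] = ½·((-21/2)·(4−(-4)) + (-10)·(-4−3) + 1·(3−4)) = ½·(-84 + 70 − 1) = -15/2.
[PVW] = ½·((-37/2)·(4−(-4)) + (-10)·(-4−(19/2)) + 1·(19/2−4)) = ½·(-148 + 135 + 11/2) = -15/4, so the U-coordinate is (-15/4)/(-15/2) = 1/2.
[UPW] = ½·((-21/2)·(19/2−(-4)) + (-37/2)·(-4−3) + 1·(3−(19/2))) = ½·(-567/4 + 259/2 − 13/2) = -75/8, so the V-coordinate is 5/4.
[UVP] = ½·((-21/2)·(4−(19/2)) + (-10)·(19/2−3) + (-37/2)·(3−4)) = ½·(231/4 − 65 + 37/2) = 45/8, so the W-coordinate is -3/4.
Check: 1/2 + 5/4 − 3/4 = 1.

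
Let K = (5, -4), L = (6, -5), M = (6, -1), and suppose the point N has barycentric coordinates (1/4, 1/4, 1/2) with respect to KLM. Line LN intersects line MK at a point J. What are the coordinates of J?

Line LN meets MK where the L-coordinate vanishes; zeroing N's L-weight and renormalizing leaves M, K-weights 1/2 : 1/4 → (2/3, 1/3).
So J = (2/3)·M + (1/3)·K = (17/3, -2).

(17/3, -2)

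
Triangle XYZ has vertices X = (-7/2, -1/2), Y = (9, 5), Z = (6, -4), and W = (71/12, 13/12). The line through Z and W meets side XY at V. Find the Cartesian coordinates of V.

(47/8, 29/8)

Barycentric coordinates of W with respect to XYZ: (1/6, 1/2, 1/3).
On side XY the Z-coordinate is zero; dropping W's Z-weight 1/3 and renormalizing the remaining 1/6 : 1/2 gives weights 1/4, 3/4 on X, Y.
V = (1/4)·(-7/2, -1/2) + (3/4)·(9, 5) = (47/8, 29/8).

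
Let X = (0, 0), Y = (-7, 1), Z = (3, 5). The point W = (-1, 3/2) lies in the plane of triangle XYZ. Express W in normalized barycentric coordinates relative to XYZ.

Signed area of the reference triangle: [XYZ] = ½·(0·(1−5) + (-7)·(5−0) + 3·(0−1)) = ½·(0 − 35 − 3) = -19.
[WYZ] = ½·((-1)·(1−5) + (-7)·(5−(3/2)) + 3·(3/2−1)) = ½·(4 − 49/2 + 3/2) = -19/2, so the X-coordinate is (-19/2)/(-19) = 1/2.
[XWZ] = ½·(0·(3/2−5) + (-1)·(5−0) + 3·(0−(3/2))) = ½·(0 − 5 − 9/2) = -19/4, so the Y-coordinate is 1/4.
[XYW] = ½·(0·(1−(3/2)) + (-7)·(3/2−0) + (-1)·(0−1)) = ½·(0 − 21/2 + 1) = -19/4, so the Z-coordinate is 1/4.

(1/2, 1/4, 1/4)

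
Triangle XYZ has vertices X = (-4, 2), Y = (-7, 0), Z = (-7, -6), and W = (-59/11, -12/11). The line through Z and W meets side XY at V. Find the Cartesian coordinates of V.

Barycentric coordinates of W with respect to XYZ: (6/11, 1/11, 4/11).
On side XY the Z-coordinate is zero; dropping W's Z-weight 4/11 and renormalizing the remaining 6/11 : 1/11 gives weights 6/7, 1/7 on X, Y.
V = (6/7)·(-4, 2) + (1/7)·(-7, 0) = (-31/7, 12/7).

(-31/7, 12/7)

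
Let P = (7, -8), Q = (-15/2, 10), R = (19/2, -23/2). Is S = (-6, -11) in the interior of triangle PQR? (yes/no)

Barycentric coordinates of S: (-1299/23, 212/23, 1110/23).
The three coordinates are negative, positive, positive; a point is interior exactly when all three are positive.

no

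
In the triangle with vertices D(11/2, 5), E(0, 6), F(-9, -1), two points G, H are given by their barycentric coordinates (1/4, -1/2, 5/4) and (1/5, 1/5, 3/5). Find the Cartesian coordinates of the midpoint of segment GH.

(-567/80, -7/10)

Barycentric coordinates of the midpoint are the average: (9/40, -3/20, 37/40).
Converting: (9/40)·D + (-3/20)·E + (37/40)·F = (-567/80, -7/10).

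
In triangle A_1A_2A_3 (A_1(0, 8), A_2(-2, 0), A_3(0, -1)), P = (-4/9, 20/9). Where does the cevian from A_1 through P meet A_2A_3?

(-2/3, -2/3)

Barycentric coordinates of P with respect to A_1A_2A_3: (1/3, 2/9, 4/9).
On side A_2A_3 the A_1-coordinate is zero; dropping P's A_1-weight 1/3 and renormalizing the remaining 2/9 : 4/9 gives weights 1/3, 2/3 on A_2, A_3.
Q = (1/3)·(-2, 0) + (2/3)·(0, -1) = (-2/3, -2/3).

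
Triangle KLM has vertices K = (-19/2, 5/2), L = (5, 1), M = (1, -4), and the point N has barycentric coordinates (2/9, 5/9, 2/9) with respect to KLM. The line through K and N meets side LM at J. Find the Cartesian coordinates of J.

(27/7, -3/7)

Line KN meets LM where the K-coordinate vanishes; zeroing N's K-weight and renormalizing leaves L, M-weights 5/9 : 2/9 → (5/7, 2/7).
So J = (5/7)·L + (2/7)·M = (27/7, -3/7).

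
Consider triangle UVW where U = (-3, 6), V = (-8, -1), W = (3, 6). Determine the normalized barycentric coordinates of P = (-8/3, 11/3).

Signed area of the reference triangle: [UVW] = ½·((-3)·(-1−6) + (-8)·(6−6) + 3·(6−(-1))) = ½·(21 + 0 + 21) = 21.
[PVW] = ½·((-8/3)·(-1−6) + (-8)·(6−(11/3)) + 3·(11/3−(-1))) = ½·(56/3 − 56/3 + 14) = 7, so the U-coordinate is 7/21 = 1/3.
[UPW] = ½·((-3)·(11/3−6) + (-8/3)·(6−6) + 3·(6−(11/3))) = ½·(7 + 0 + 7) = 7, so the V-coordinate is 1/3.
[UVP] = ½·((-3)·(-1−(11/3)) + (-8)·(11/3−6) + (-8/3)·(6−(-1))) = ½·(14 + 56/3 − 56/3) = 7, so the W-coordinate is 1/3.
Check: 1/3 + 1/3 + 1/3 = 1.

(1/3, 1/3, 1/3)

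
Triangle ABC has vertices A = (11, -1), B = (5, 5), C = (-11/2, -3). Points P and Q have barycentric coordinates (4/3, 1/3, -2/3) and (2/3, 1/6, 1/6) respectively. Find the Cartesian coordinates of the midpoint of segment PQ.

Barycentric coordinates of the midpoint are the average: (1, 1/4, -1/4).
Converting: 1·A + (1/4)·B + (-1/4)·C = (109/8, 1).

(109/8, 1)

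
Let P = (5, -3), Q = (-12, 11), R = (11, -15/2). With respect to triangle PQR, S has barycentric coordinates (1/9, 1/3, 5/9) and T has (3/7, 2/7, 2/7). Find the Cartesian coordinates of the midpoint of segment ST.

Barycentric coordinates of the midpoint are the average: (17/63, 13/42, 53/126).
Converting: (17/63)·P + (13/42)·Q + (53/126)·R = (95/42, -47/84).

(95/42, -47/84)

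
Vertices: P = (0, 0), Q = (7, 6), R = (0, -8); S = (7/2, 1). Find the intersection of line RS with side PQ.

(14/3, 4)

Barycentric coordinates of S with respect to PQR: (1/4, 1/2, 1/4).
On side PQ the R-coordinate is zero; dropping S's R-weight 1/4 and renormalizing the remaining 1/4 : 1/2 gives weights 1/3, 2/3 on P, Q.
T = (1/3)·(0, 0) + (2/3)·(7, 6) = (14/3, 4).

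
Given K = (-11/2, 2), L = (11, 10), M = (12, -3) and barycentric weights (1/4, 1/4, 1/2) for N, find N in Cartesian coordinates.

(59/8, 3/2)

N = (1/4)·K + (1/4)·L + (1/2)·M.
x-coordinate: (1/4)·(-11/2) + (1/4)·11 + (1/2)·12 = 59/8.
y-coordinate: (1/4)·2 + (1/4)·10 + (1/2)·(-3) = 3/2.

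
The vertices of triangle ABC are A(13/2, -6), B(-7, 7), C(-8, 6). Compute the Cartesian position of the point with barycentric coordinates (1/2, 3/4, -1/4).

P = (1/2)·A + (3/4)·B + (-1/4)·C.
x-coordinate: (1/2)·(13/2) + (3/4)·(-7) + (-1/4)·(-8) = 0.
y-coordinate: (1/2)·(-6) + (3/4)·7 + (-1/4)·6 = 3/4.

(0, 3/4)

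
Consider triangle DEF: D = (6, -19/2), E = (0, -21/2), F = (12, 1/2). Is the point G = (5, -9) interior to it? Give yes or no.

Barycentric coordinates of G: (37/54, 13/54, 2/27).
The three coordinates are positive, positive, positive; a point is interior exactly when all three are positive.

yes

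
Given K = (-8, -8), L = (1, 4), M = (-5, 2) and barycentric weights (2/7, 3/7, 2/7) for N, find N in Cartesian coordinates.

N = (2/7)·K + (3/7)·L + (2/7)·M.
x-coordinate: (2/7)·(-8) + (3/7)·1 + (2/7)·(-5) = -23/7.
y-coordinate: (2/7)·(-8) + (3/7)·4 + (2/7)·2 = 0.

(-23/7, 0)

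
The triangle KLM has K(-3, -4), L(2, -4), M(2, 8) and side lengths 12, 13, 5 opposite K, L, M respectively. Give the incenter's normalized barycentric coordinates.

(2/5, 13/30, 1/6)

The incenter has barycentric coordinates proportional to the opposite side lengths: (12 : 13 : 5).
Normalizing by 12+13+5 = 30 gives (2/5, 13/30, 1/6).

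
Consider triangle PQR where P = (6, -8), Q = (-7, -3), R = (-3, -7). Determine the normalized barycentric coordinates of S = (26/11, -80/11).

(7/11, 1/11, 3/11)

Signed area of the reference triangle: [PQR] = ½·(6·(-3−(-7)) + (-7)·(-7−(-8)) + (-3)·(-8−(-3))) = ½·(24 − 7 + 15) = 16.
[SQR] = ½·((26/11)·(-3−(-7)) + (-7)·(-7−(-80/11)) + (-3)·(-80/11−(-3))) = ½·(104/11 − 21/11 + 141/11) = 112/11, so the P-coordinate is (112/11)/16 = 7/11.
[PSR] = ½·(6·(-80/11−(-7)) + (26/11)·(-7−(-8)) + (-3)·(-8−(-80/11))) = ½·(-18/11 + 26/11 + 24/11) = 16/11, so the Q-coordinate is 1/11.
[PQS] = ½·(6·(-3−(-80/11)) + (-7)·(-80/11−(-8)) + (26/11)·(-8−(-3))) = ½·(282/11 − 56/11 − 130/11) = 48/11, so the R-coordinate is 3/11.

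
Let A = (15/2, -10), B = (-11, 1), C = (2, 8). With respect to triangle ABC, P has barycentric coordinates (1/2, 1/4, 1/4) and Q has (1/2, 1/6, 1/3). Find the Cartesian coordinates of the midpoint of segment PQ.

Barycentric coordinates of the midpoint are the average: (1/2, 5/24, 7/24).
Converting: (1/2)·A + (5/24)·B + (7/24)·C = (49/24, -59/24).

(49/24, -59/24)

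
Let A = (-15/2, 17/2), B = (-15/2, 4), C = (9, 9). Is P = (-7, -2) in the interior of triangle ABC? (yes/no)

no

Barycentric coordinates of P: (-406/297, 694/297, 1/33).
The three coordinates are negative, positive, positive; a point is interior exactly when all three are positive.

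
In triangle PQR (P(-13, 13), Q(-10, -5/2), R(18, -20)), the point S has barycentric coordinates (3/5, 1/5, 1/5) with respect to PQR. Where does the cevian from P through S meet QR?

Line PS meets QR where the P-coordinate vanishes; zeroing S's P-weight and renormalizing leaves Q, R-weights 1/5 : 1/5 → (1/2, 1/2).
So T = (1/2)·Q + (1/2)·R = (4, -45/4).

(4, -45/4)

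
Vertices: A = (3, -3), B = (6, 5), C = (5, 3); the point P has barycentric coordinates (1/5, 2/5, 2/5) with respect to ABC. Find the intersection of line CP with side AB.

Line CP meets AB where the C-coordinate vanishes; zeroing P's C-weight and renormalizing leaves A, B-weights 1/5 : 2/5 → (1/3, 2/3).
So Q = (1/3)·A + (2/3)·B = (5, 7/3).

(5, 7/3)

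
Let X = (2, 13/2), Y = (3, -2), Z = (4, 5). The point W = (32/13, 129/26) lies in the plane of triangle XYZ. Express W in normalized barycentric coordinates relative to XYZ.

(9/13, 2/13, 2/13)

Signed area of the reference triangle: [XYZ] = ½·(2·(-2−5) + 3·(5−(13/2)) + 4·(13/2−(-2))) = ½·(-14 − 9/2 + 34) = 31/4.
[WYZ] = ½·((32/13)·(-2−5) + 3·(5−(129/26)) + 4·(129/26−(-2))) = ½·(-224/13 + 3/26 + 362/13) = 279/52, so the X-coordinate is (279/52)/(31/4) = 9/13.
[XWZ] = ½·(2·(129/26−5) + (32/13)·(5−(13/2)) + 4·(13/2−(129/26))) = ½·(-1/13 − 48/13 + 80/13) = 31/26, so the Y-coordinate is 2/13.
[XYW] = ½·(2·(-2−(129/26)) + 3·(129/26−(13/2)) + (32/13)·(13/2−(-2))) = ½·(-181/13 − 60/13 + 272/13) = 31/26, so the Z-coordinate is 2/13.
Check: 9/13 + 2/13 + 2/13 = 1.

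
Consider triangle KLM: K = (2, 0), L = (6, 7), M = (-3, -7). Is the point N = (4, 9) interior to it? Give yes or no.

Barycentric coordinates of N: (-46/7, 31/7, 22/7).
The three coordinates are negative, positive, positive; a point is interior exactly when all three are positive.

no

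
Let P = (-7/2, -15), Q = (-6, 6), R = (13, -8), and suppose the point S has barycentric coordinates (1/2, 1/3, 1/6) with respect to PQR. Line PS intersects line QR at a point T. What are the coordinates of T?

(1/3, 4/3)

Line PS meets QR where the P-coordinate vanishes; zeroing S's P-weight and renormalizing leaves Q, R-weights 1/3 : 1/6 → (2/3, 1/3).
So T = (2/3)·Q + (1/3)·R = (1/3, 4/3).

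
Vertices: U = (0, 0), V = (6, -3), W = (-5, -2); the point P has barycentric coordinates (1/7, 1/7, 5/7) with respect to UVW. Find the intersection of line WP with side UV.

Line WP meets UV where the W-coordinate vanishes; zeroing P's W-weight and renormalizing leaves U, V-weights 1/7 : 1/7 → (1/2, 1/2).
So Q = (1/2)·U + (1/2)·V = (3, -3/2).

(3, -3/2)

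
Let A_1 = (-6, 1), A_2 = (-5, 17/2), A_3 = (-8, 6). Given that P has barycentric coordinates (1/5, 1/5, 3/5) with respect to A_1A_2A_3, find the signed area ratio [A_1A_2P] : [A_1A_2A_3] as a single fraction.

The signed ratio [A_1A_2P]/[A_1A_2A_3] equals the barycentric coordinate of P at vertex A_3, which is 3/5.

3/5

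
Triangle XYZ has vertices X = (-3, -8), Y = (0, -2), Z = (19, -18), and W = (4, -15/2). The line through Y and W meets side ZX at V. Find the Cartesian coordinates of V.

(8, -13)

Barycentric coordinates of W with respect to XYZ: (1/4, 1/2, 1/4).
On side ZX the Y-coordinate is zero; dropping W's Y-weight 1/2 and renormalizing the remaining 1/4 : 1/4 gives weights 1/2, 1/2 on Z, X.
V = (1/2)·(19, -18) + (1/2)·(-3, -8) = (8, -13).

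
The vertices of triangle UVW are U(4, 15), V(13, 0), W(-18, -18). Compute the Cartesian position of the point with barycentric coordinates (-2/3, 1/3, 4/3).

P = (-2/3)·U + (1/3)·V + (4/3)·W.
x-coordinate: (-2/3)·4 + (1/3)·13 + (4/3)·(-18) = -67/3.
y-coordinate: (-2/3)·15 + (1/3)·0 + (4/3)·(-18) = -34.

(-67/3, -34)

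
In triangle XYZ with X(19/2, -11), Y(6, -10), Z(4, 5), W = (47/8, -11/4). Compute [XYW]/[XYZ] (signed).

[XYZ] = ½·((19/2)·(-10−5) + 6·(5−(-11)) + 4·(-11−(-10))) = ½·(-285/2 + 96 − 4) = -101/4.
[XYW] = ½·((19/2)·(-10−(-11/4)) + 6·(-11/4−(-11)) + (47/8)·(-11−(-10))) = ½·(-551/8 + 99/2 − 47/8) = -101/8, so the ratio is (-101/8)/(-101/4) = 1/2.

1/2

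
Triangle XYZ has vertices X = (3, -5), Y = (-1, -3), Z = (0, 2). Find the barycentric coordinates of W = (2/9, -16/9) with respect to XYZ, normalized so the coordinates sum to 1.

(2/9, 4/9, 1/3)

Signed area of the reference triangle: [XYZ] = ½·(3·(-3−2) + (-1)·(2−(-5)) + 0·(-5−(-3))) = ½·(-15 − 7 + 0) = -11.
[WYZ] = ½·((2/9)·(-3−2) + (-1)·(2−(-16/9)) + 0·(-16/9−(-3))) = ½·(-10/9 − 34/9 + 0) = -22/9, so the X-coordinate is (-22/9)/(-11) = 2/9.
[XWZ] = ½·(3·(-16/9−2) + (2/9)·(2−(-5)) + 0·(-5−(-16/9))) = ½·(-34/3 + 14/9 + 0) = -44/9, so the Y-coordinate is 4/9.
[XYW] = ½·(3·(-3−(-16/9)) + (-1)·(-16/9−(-5)) + (2/9)·(-5−(-3))) = ½·(-11/3 − 29/9 − 4/9) = -11/3, so the Z-coordinate is 1/3.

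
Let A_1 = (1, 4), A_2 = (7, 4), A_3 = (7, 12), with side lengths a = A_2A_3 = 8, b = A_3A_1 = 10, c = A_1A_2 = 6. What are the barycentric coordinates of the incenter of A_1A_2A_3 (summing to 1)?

The incenter has barycentric coordinates proportional to the opposite side lengths: (8 : 10 : 6).
Normalizing by 8+10+6 = 24 gives (1/3, 5/12, 1/4).

(1/3, 5/12, 1/4)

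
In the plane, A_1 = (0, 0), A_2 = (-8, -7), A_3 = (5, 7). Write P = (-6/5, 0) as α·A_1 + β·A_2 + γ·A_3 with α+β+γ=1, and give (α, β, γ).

(1/5, 2/5, 2/5)

Signed area of the reference triangle: [A_1A_2A_3] = ½·(0·(-7−7) + (-8)·(7−0) + 5·(0−(-7))) = ½·(0 − 56 + 35) = -21/2.
[PA_2A_3] = ½·((-6/5)·(-7−7) + (-8)·(7−0) + 5·(0−(-7))) = ½·(84/5 − 56 + 35) = -21/10, so the A_1-coordinate is (-21/10)/(-21/2) = 1/5.
[A_1PA_3] = ½·(0·(0−7) + (-6/5)·(7−0) + 5·(0−0)) = ½·(0 − 42/5 + 0) = -21/5, so the A_2-coordinate is 2/5.
[A_1A_2P] = ½·(0·(-7−0) + (-8)·(0−0) + (-6/5)·(0−(-7))) = ½·(0 + 0 − 42/5) = -21/5, so the A_3-coordinate is 2/5.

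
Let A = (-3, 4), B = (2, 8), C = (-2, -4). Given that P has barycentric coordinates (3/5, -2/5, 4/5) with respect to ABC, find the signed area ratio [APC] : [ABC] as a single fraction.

-2/5

The signed ratio [APC]/[ABC] equals the barycentric coordinate of P at vertex B, which is -2/5.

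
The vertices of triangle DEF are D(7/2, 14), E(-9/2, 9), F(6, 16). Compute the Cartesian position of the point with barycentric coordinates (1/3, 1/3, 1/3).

G = (1/3)·D + (1/3)·E + (1/3)·F.
x-coordinate: (1/3)·(7/2) + (1/3)·(-9/2) + (1/3)·6 = 5/3.
y-coordinate: (1/3)·14 + (1/3)·9 + (1/3)·16 = 13.

(5/3, 13)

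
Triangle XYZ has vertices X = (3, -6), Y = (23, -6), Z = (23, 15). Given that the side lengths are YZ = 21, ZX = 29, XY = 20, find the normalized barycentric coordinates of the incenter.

(3/10, 29/70, 2/7)

The incenter has barycentric coordinates proportional to the opposite side lengths: (21 : 29 : 20).
Normalizing by 21+29+20 = 70 gives (3/10, 29/70, 2/7).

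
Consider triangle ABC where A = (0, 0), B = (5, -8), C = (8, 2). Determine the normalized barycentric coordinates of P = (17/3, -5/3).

Signed area of the reference triangle: [ABC] = ½·(0·(-8−2) + 5·(2−0) + 8·(0−(-8))) = ½·(0 + 10 + 64) = 37.
[PBC] = ½·((17/3)·(-8−2) + 5·(2−(-5/3)) + 8·(-5/3−(-8))) = ½·(-170/3 + 55/3 + 152/3) = 37/6, so the A-coordinate is (37/6)/37 = 1/6.
[APC] = ½·(0·(-5/3−2) + (17/3)·(2−0) + 8·(0−(-5/3))) = ½·(0 + 34/3 + 40/3) = 37/3, so the B-coordinate is 1/3.
[ABP] = ½·(0·(-8−(-5/3)) + 5·(-5/3−0) + (17/3)·(0−(-8))) = ½·(0 − 25/3 + 136/3) = 37/2, so the C-coordinate is 1/2.
Check: 1/6 + 1/3 + 1/2 = 1.

(1/6, 1/3, 1/2)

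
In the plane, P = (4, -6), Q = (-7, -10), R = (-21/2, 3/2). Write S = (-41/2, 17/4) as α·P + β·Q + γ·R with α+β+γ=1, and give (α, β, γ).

(-3/4, 1/4, 3/2)

Signed area of the reference triangle: [PQR] = ½·(4·(-10−(3/2)) + (-7)·(3/2−(-6)) + (-21/2)·(-6−(-10))) = ½·(-46 − 105/2 − 42) = -281/4.
[SQR] = ½·((-41/2)·(-10−(3/2)) + (-7)·(3/2−(17/4)) + (-21/2)·(17/4−(-10))) = ½·(943/4 + 77/4 − 1197/8) = 843/16, so the P-coordinate is (843/16)/(-281/4) = -3/4.
[PSR] = ½·(4·(17/4−(3/2)) + (-41/2)·(3/2−(-6)) + (-21/2)·(-6−(17/4))) = ½·(11 − 615/4 + 861/8) = -281/16, so the Q-coordinate is 1/4.
[PQS] = ½·(4·(-10−(17/4)) + (-7)·(17/4−(-6)) + (-41/2)·(-6−(-10))) = ½·(-57 − 287/4 − 82) = -843/8, so the R-coordinate is 3/2.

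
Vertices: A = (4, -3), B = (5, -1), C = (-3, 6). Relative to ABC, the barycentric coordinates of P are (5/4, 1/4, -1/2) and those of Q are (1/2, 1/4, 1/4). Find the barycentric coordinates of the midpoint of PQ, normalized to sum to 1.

Since both coordinate triples sum to 1, the midpoint's barycentrics are the componentwise average.
(5/4+1/2)/2 = 7/8; similarly 1/4 and -1/8.

(7/8, 1/4, -1/8)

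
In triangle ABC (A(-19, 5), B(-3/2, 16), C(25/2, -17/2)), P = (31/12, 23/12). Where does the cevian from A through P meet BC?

Barycentric coordinates of P with respect to ABC: (1/6, 1/3, 1/2).
On side BC the A-coordinate is zero; dropping P's A-weight 1/6 and renormalizing the remaining 1/3 : 1/2 gives weights 2/5, 3/5 on B, C.
Q = (2/5)·(-3/2, 16) + (3/5)·(25/2, -17/2) = (69/10, 13/10).

(69/10, 13/10)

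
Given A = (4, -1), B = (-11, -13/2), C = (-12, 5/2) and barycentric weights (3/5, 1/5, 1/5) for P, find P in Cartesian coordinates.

(-11/5, -7/5)

P = (3/5)·A + (1/5)·B + (1/5)·C.
x-coordinate: (3/5)·4 + (1/5)·(-11) + (1/5)·(-12) = -11/5.
y-coordinate: (3/5)·(-1) + (1/5)·(-13/2) + (1/5)·(5/2) = -7/5.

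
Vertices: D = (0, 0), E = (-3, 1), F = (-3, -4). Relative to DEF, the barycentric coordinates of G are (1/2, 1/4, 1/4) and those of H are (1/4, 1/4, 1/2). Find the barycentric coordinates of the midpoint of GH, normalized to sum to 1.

(3/8, 1/4, 3/8)

Since both coordinate triples sum to 1, the midpoint's barycentrics are the componentwise average.
(1/2+1/4)/2 = 3/8; similarly 1/4 and 3/8.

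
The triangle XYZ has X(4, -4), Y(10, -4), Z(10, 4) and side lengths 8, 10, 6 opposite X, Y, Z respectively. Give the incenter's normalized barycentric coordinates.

(1/3, 5/12, 1/4)

The incenter has barycentric coordinates proportional to the opposite side lengths: (8 : 10 : 6).
Normalizing by 8+10+6 = 24 gives (1/3, 5/12, 1/4).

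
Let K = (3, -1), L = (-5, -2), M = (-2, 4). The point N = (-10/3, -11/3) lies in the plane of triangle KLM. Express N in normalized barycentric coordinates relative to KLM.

Signed area of the reference triangle: [KLM] = ½·(3·(-2−4) + (-5)·(4−(-1)) + (-2)·(-1−(-2))) = ½·(-18 − 25 − 2) = -45/2.
[NLM] = ½·((-10/3)·(-2−4) + (-5)·(4−(-11/3)) + (-2)·(-11/3−(-2))) = ½·(20 − 115/3 + 10/3) = -15/2, so the K-coordinate is (-15/2)/(-45/2) = 1/3.
[KNM] = ½·(3·(-11/3−4) + (-10/3)·(4−(-1)) + (-2)·(-1−(-11/3))) = ½·(-23 − 50/3 − 16/3) = -45/2, so the L-coordinate is 1.
[KLN] = ½·(3·(-2−(-11/3)) + (-5)·(-11/3−(-1)) + (-10/3)·(-1−(-2))) = ½·(5 + 40/3 − 10/3) = 15/2, so the M-coordinate is -1/3.
Check: 1/3 + 1 − 1/3 = 1.

(1/3, 1, -1/3)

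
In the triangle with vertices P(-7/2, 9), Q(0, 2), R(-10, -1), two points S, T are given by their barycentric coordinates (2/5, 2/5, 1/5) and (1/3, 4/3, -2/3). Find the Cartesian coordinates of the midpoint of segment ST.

(21/20, 79/15)

Barycentric coordinates of the midpoint are the average: (11/30, 13/15, -7/30).
Converting: (11/30)·P + (13/15)·Q + (-7/30)·R = (21/20, 79/15).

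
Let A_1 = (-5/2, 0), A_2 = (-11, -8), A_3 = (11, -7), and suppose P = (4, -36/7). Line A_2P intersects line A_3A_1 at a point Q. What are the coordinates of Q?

(13/2, -14/3)

Barycentric coordinates of P with respect to A_1A_2A_3: (2/7, 1/7, 4/7).
On side A_3A_1 the A_2-coordinate is zero; dropping P's A_2-weight 1/7 and renormalizing the remaining 4/7 : 2/7 gives weights 2/3, 1/3 on A_3, A_1.
Q = (2/3)·(11, -7) + (1/3)·(-5/2, 0) = (13/2, -14/3).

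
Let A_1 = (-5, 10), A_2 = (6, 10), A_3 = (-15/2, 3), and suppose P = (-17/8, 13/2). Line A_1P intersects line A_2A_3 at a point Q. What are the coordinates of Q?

(-12/7, 6)

Barycentric coordinates of P with respect to A_1A_2A_3: (1/8, 3/8, 1/2).
On side A_2A_3 the A_1-coordinate is zero; dropping P's A_1-weight 1/8 and renormalizing the remaining 3/8 : 1/2 gives weights 3/7, 4/7 on A_2, A_3.
Q = (3/7)·(6, 10) + (4/7)·(-15/2, 3) = (-12/7, 6).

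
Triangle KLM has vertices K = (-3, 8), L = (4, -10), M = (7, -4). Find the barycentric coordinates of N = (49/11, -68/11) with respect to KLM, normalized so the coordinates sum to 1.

Signed area of the reference triangle: [KLM] = ½·((-3)·(-10−(-4)) + 4·(-4−8) + 7·(8−(-10))) = ½·(18 − 48 + 126) = 48.
[NLM] = ½·((49/11)·(-10−(-4)) + 4·(-4−(-68/11)) + 7·(-68/11−(-10))) = ½·(-294/11 + 96/11 + 294/11) = 48/11, so the K-coordinate is (48/11)/48 = 1/11.
[KNM] = ½·((-3)·(-68/11−(-4)) + (49/11)·(-4−8) + 7·(8−(-68/11))) = ½·(72/11 − 588/11 + 1092/11) = 288/11, so the L-coordinate is 6/11.
[KLN] = ½·((-3)·(-10−(-68/11)) + 4·(-68/11−8) + (49/11)·(8−(-10))) = ½·(126/11 − 624/11 + 882/11) = 192/11, so the M-coordinate is 4/11.
Check: 1/11 + 6/11 + 4/11 = 1.

(1/11, 6/11, 4/11)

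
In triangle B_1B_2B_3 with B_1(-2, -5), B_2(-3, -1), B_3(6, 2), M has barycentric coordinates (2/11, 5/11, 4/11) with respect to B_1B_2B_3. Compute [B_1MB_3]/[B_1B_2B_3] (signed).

The signed ratio [B_1MB_3]/[B_1B_2B_3] equals the barycentric coordinate of M at vertex B_2, which is 5/11.

5/11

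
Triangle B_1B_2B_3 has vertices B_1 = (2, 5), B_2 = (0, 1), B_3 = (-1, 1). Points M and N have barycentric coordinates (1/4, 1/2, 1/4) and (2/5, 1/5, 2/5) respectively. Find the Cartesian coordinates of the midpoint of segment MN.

(13/40, 23/10)

Barycentric coordinates of the midpoint are the average: (13/40, 7/20, 13/40).
Converting: (13/40)·B_1 + (7/20)·B_2 + (13/40)·B_3 = (13/40, 23/10).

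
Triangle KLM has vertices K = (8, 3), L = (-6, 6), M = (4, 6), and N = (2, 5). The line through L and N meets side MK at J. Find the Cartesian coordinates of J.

(6, 9/2)

Barycentric coordinates of N with respect to KLM: (1/3, 1/3, 1/3).
On side MK the L-coordinate is zero; dropping N's L-weight 1/3 and renormalizing the remaining 1/3 : 1/3 gives weights 1/2, 1/2 on M, K.
J = (1/2)·(4, 6) + (1/2)·(8, 3) = (6, 9/2).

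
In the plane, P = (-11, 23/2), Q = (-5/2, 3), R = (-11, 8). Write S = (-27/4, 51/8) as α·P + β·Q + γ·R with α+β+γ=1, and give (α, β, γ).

(1/4, 1/2, 1/4)

Signed area of the reference triangle: [PQR] = ½·((-11)·(3−8) + (-5/2)·(8−(23/2)) + (-11)·(23/2−3)) = ½·(55 + 35/4 − 187/2) = -119/8.
[SQR] = ½·((-27/4)·(3−8) + (-5/2)·(8−(51/8)) + (-11)·(51/8−3)) = ½·(135/4 − 65/16 − 297/8) = -119/32, so the P-coordinate is (-119/32)/(-119/8) = 1/4.
[PSR] = ½·((-11)·(51/8−8) + (-27/4)·(8−(23/2)) + (-11)·(23/2−(51/8))) = ½·(143/8 + 189/8 − 451/8) = -119/16, so the Q-coordinate is 1/2.
[PQS] = ½·((-11)·(3−(51/8)) + (-5/2)·(51/8−(23/2)) + (-27/4)·(23/2−3)) = ½·(297/8 + 205/16 − 459/8) = -119/32, so the R-coordinate is 1/4.
Check: 1/4 + 1/2 + 1/4 = 1.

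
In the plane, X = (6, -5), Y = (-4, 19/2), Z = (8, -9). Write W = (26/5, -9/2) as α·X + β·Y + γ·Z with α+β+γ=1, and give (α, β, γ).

Signed area of the reference triangle: [XYZ] = ½·(6·(19/2−(-9)) + (-4)·(-9−(-5)) + 8·(-5−(19/2))) = ½·(111 + 16 − 116) = 11/2.
[WYZ] = ½·((26/5)·(19/2−(-9)) + (-4)·(-9−(-9/2)) + 8·(-9/2−(19/2))) = ½·(481/5 + 18 − 112) = 11/10, so the X-coordinate is (11/10)/(11/2) = 1/5.
[XWZ] = ½·(6·(-9/2−(-9)) + (26/5)·(-9−(-5)) + 8·(-5−(-9/2))) = ½·(27 − 104/5 − 4) = 11/10, so the Y-coordinate is 1/5.
[XYW] = ½·(6·(19/2−(-9/2)) + (-4)·(-9/2−(-5)) + (26/5)·(-5−(19/2))) = ½·(84 − 2 − 377/5) = 33/10, so the Z-coordinate is 3/5.
Check: 1/5 + 1/5 + 3/5 = 1.

(1/5, 1/5, 3/5)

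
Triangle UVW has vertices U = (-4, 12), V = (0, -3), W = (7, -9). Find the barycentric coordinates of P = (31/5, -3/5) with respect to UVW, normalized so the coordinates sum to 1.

(2/3, -14/15, 19/15)

Signed area of the reference triangle: [UVW] = ½·((-4)·(-3−(-9)) + 0·(-9−12) + 7·(12−(-3))) = ½·(-24 + 0 + 105) = 81/2.
[PVW] = ½·((31/5)·(-3−(-9)) + 0·(-9−(-3/5)) + 7·(-3/5−(-3))) = ½·(186/5 + 0 + 84/5) = 27, so the U-coordinate is 27/(81/2) = 2/3.
[UPW] = ½·((-4)·(-3/5−(-9)) + (31/5)·(-9−12) + 7·(12−(-3/5))) = ½·(-168/5 − 651/5 + 441/5) = -189/5, so the V-coordinate is -14/15.
[UVP] = ½·((-4)·(-3−(-3/5)) + 0·(-3/5−12) + (31/5)·(12−(-3))) = ½·(48/5 + 0 + 93) = 513/10, so the W-coordinate is 19/15.
Check: 2/3 − 14/15 + 19/15 = 1.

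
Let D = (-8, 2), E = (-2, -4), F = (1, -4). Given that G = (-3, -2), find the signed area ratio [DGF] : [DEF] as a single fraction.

[DEF] = ½·((-8)·(-4−(-4)) + (-2)·(-4−2) + 1·(2−(-4))) = ½·(0 + 12 + 6) = 9.
[DGF] = ½·((-8)·(-2−(-4)) + (-3)·(-4−2) + 1·(2−(-2))) = ½·(-16 + 18 + 4) = 3, so the ratio is 3/9 = 1/3.

1/3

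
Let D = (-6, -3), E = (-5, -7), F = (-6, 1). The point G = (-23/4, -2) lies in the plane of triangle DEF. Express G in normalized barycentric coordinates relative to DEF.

(1/4, 1/4, 1/2)

Signed area of the reference triangle: [DEF] = ½·((-6)·(-7−1) + (-5)·(1−(-3)) + (-6)·(-3−(-7))) = ½·(48 − 20 − 24) = 2.
[GEF] = ½·((-23/4)·(-7−1) + (-5)·(1−(-2)) + (-6)·(-2−(-7))) = ½·(46 − 15 − 30) = 1/2, so the D-coordinate is (1/2)/2 = 1/4.
[DGF] = ½·((-6)·(-2−1) + (-23/4)·(1−(-3)) + (-6)·(-3−(-2))) = ½·(18 − 23 + 6) = 1/2, so the E-coordinate is 1/4.
[DEG] = ½·((-6)·(-7−(-2)) + (-5)·(-2−(-3)) + (-23/4)·(-3−(-7))) = ½·(30 − 5 − 23) = 1, so the F-coordinate is 1/2.
Check: 1/4 + 1/4 + 1/2 = 1.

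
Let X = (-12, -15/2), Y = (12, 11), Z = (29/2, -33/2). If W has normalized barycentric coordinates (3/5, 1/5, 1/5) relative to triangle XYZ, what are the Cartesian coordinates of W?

(-19/10, -28/5)

W = (3/5)·X + (1/5)·Y + (1/5)·Z.
x-coordinate: (3/5)·(-12) + (1/5)·12 + (1/5)·(29/2) = -19/10.
y-coordinate: (3/5)·(-15/2) + (1/5)·11 + (1/5)·(-33/2) = -28/5.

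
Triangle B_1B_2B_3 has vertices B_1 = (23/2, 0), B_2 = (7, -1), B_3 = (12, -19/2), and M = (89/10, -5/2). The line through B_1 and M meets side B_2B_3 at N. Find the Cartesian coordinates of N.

(33/4, -25/8)

Barycentric coordinates of M with respect to B_1B_2B_3: (1/5, 3/5, 1/5).
On side B_2B_3 the B_1-coordinate is zero; dropping M's B_1-weight 1/5 and renormalizing the remaining 3/5 : 1/5 gives weights 3/4, 1/4 on B_2, B_3.
N = (3/4)·(7, -1) + (1/4)·(12, -19/2) = (33/4, -25/8).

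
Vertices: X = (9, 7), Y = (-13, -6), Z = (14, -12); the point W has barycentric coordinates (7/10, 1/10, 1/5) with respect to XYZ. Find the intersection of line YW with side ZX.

Line YW meets ZX where the Y-coordinate vanishes; zeroing W's Y-weight and renormalizing leaves Z, X-weights 1/5 : 7/10 → (2/9, 7/9).
So V = (2/9)·Z + (7/9)·X = (91/9, 25/9).

(91/9, 25/9)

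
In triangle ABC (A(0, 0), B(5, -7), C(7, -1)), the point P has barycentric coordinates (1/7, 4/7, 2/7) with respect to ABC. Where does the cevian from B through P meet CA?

Line BP meets CA where the B-coordinate vanishes; zeroing P's B-weight and renormalizing leaves C, A-weights 2/7 : 1/7 → (2/3, 1/3).
So Q = (2/3)·C + (1/3)·A = (14/3, -2/3).

(14/3, -2/3)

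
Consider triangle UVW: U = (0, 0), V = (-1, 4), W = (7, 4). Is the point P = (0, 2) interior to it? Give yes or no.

yes

Barycentric coordinates of P: (1/2, 7/16, 1/16).
The three coordinates are positive, positive, positive; a point is interior exactly when all three are positive.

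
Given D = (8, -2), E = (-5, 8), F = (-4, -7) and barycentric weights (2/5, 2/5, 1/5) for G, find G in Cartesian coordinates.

(2/5, 1)

G = (2/5)·D + (2/5)·E + (1/5)·F.
x-coordinate: (2/5)·8 + (2/5)·(-5) + (1/5)·(-4) = 2/5.
y-coordinate: (2/5)·(-2) + (2/5)·8 + (1/5)·(-7) = 1.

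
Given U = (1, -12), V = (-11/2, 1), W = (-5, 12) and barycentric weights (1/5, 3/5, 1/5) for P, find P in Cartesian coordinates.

(-41/10, 3/5)

P = (1/5)·U + (3/5)·V + (1/5)·W.
x-coordinate: (1/5)·1 + (3/5)·(-11/2) + (1/5)·(-5) = -41/10.
y-coordinate: (1/5)·(-12) + (3/5)·1 + (1/5)·12 = 3/5.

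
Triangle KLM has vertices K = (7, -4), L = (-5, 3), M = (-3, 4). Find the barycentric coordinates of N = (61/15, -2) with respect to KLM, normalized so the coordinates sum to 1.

Signed area of the reference triangle: [KLM] = ½·(7·(3−4) + (-5)·(4−(-4)) + (-3)·(-4−3)) = ½·(-7 − 40 + 21) = -13.
[NLM] = ½·((61/15)·(3−4) + (-5)·(4−(-2)) + (-3)·(-2−3)) = ½·(-61/15 − 30 + 15) = -143/15, so the K-coordinate is (-143/15)/(-13) = 11/15.
[KNM] = ½·(7·(-2−4) + (61/15)·(4−(-4)) + (-3)·(-4−(-2))) = ½·(-42 + 488/15 + 6) = -26/15, so the L-coordinate is 2/15.
[KLN] = ½·(7·(3−(-2)) + (-5)·(-2−(-4)) + (61/15)·(-4−3)) = ½·(35 − 10 − 427/15) = -26/15, so the M-coordinate is 2/15.
Check: 11/15 + 2/15 + 2/15 = 1.

(11/15, 2/15, 2/15)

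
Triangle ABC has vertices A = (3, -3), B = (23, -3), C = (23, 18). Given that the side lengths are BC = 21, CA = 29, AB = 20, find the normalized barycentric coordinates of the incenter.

(3/10, 29/70, 2/7)

The incenter has barycentric coordinates proportional to the opposite side lengths: (21 : 29 : 20).
Normalizing by 21+29+20 = 70 gives (3/10, 29/70, 2/7).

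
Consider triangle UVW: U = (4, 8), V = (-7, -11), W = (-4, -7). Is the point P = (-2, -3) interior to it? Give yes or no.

yes

Barycentric coordinates of P: (4/13, 2/13, 7/13).
The three coordinates are positive, positive, positive; a point is interior exactly when all three are positive.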